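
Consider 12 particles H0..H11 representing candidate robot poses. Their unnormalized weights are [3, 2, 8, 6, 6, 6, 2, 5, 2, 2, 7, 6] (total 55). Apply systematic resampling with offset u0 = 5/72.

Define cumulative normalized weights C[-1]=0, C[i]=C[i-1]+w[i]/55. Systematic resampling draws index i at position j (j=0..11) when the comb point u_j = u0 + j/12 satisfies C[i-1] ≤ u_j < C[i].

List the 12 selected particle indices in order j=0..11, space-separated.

1 2 2 3 4 5 6 7 9 10 11 11

C = [3/55, 1/11, 13/55, 19/55, 5/11, 31/55, 3/5, 38/55, 8/11, 42/55, 49/55, 1]
j=0: u_0=5/72 ∈ [3/55, 1/11) → index 1
j=1: u_1=11/72 ∈ [1/11, 13/55) → index 2
j=2: u_2=17/72 ∈ [1/11, 13/55) → index 2
j=3: u_3=23/72 ∈ [13/55, 19/55) → index 3
j=4: u_4=29/72 ∈ [19/55, 5/11) → index 4
j=5: u_5=35/72 ∈ [5/11, 31/55) → index 5
j=6: u_6=41/72 ∈ [31/55, 3/5) → index 6
j=7: u_7=47/72 ∈ [3/5, 38/55) → index 7
j=8: u_8=53/72 ∈ [8/11, 42/55) → index 9
j=9: u_9=59/72 ∈ [42/55, 49/55) → index 10
j=10: u_10=65/72 ∈ [49/55, 1) → index 11
j=11: u_11=71/72 ∈ [49/55, 1) → index 11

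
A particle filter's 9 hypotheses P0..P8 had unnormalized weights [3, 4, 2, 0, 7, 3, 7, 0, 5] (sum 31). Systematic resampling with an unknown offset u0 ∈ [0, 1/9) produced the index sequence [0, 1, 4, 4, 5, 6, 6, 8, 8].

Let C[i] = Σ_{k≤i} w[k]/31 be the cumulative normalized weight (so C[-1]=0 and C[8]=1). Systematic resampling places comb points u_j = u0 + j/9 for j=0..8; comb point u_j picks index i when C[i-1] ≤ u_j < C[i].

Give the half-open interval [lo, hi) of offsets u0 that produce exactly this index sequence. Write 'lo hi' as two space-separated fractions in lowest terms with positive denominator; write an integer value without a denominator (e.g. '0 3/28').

20/279 3/31

C = [3/31, 7/31, 9/31, 9/31, 16/31, 19/31, 26/31, 26/31, 1]
j=0 picked index 0: u0 ∈ [0, 3/31)
j=1 picked index 1: u0 ∈ [-4/279, 32/279)
j=2 picked index 4: u0 ∈ [19/279, 82/279)
j=3 picked index 4: u0 ∈ [-4/93, 17/93)
j=4 picked index 5: u0 ∈ [20/279, 47/279)
j=5 picked index 6: u0 ∈ [16/279, 79/279)
j=6 picked index 6: u0 ∈ [-5/93, 16/93)
j=7 picked index 8: u0 ∈ [17/279, 2/9)
j=8 picked index 8: u0 ∈ [-14/279, 1/9)
intersection: [20/279, 3/31)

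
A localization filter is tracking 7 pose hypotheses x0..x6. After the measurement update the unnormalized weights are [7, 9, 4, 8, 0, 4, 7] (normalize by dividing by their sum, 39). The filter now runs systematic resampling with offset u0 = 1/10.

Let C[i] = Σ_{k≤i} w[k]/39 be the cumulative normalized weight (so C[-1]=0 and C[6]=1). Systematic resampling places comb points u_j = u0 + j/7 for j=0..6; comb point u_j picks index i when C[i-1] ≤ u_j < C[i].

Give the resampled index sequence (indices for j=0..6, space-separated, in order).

C = [7/39, 16/39, 20/39, 28/39, 28/39, 32/39, 1]
j=0: u_0=1/10 ∈ [0, 7/39) → index 0
j=1: u_1=17/70 ∈ [7/39, 16/39) → index 1
j=2: u_2=27/70 ∈ [7/39, 16/39) → index 1
j=3: u_3=37/70 ∈ [20/39, 28/39) → index 3
j=4: u_4=47/70 ∈ [20/39, 28/39) → index 3
j=5: u_5=57/70 ∈ [28/39, 32/39) → index 5
j=6: u_6=67/70 ∈ [32/39, 1) → index 6

0 1 1 3 3 5 6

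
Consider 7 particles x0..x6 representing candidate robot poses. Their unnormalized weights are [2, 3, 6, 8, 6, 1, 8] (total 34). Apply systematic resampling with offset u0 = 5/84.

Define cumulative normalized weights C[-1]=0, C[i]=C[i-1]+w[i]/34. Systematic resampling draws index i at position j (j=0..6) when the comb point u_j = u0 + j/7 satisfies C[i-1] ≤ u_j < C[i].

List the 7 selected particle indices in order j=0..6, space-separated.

1 2 3 3 4 6 6

C = [1/17, 5/34, 11/34, 19/34, 25/34, 13/17, 1]
j=0: u_0=5/84 ∈ [1/17, 5/34) → index 1
j=1: u_1=17/84 ∈ [5/34, 11/34) → index 2
j=2: u_2=29/84 ∈ [11/34, 19/34) → index 3
j=3: u_3=41/84 ∈ [11/34, 19/34) → index 3
j=4: u_4=53/84 ∈ [19/34, 25/34) → index 4
j=5: u_5=65/84 ∈ [13/17, 1) → index 6
j=6: u_6=11/12 ∈ [13/17, 1) → index 6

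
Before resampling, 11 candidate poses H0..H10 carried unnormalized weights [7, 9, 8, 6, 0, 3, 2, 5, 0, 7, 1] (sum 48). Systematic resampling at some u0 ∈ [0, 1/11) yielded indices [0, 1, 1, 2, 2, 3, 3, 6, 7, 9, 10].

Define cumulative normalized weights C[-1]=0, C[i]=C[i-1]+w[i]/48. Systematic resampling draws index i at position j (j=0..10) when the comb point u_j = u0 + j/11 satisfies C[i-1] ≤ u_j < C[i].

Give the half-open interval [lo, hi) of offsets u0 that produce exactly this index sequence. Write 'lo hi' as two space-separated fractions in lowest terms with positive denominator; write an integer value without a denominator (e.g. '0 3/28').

37/528 7/88

C = [7/48, 1/3, 1/2, 5/8, 5/8, 11/16, 35/48, 5/6, 5/6, 47/48, 1]
j=0 picked index 0: u0 ∈ [0, 7/48)
j=1 picked index 1: u0 ∈ [29/528, 8/33)
j=2 picked index 1: u0 ∈ [-19/528, 5/33)
j=3 picked index 2: u0 ∈ [2/33, 5/22)
j=4 picked index 2: u0 ∈ [-1/33, 3/22)
j=5 picked index 3: u0 ∈ [1/22, 15/88)
j=6 picked index 3: u0 ∈ [-1/22, 7/88)
j=7 picked index 6: u0 ∈ [9/176, 49/528)
j=8 picked index 7: u0 ∈ [1/528, 7/66)
j=9 picked index 9: u0 ∈ [1/66, 85/528)
j=10 picked index 10: u0 ∈ [37/528, 1/11)
intersection: [37/528, 7/88)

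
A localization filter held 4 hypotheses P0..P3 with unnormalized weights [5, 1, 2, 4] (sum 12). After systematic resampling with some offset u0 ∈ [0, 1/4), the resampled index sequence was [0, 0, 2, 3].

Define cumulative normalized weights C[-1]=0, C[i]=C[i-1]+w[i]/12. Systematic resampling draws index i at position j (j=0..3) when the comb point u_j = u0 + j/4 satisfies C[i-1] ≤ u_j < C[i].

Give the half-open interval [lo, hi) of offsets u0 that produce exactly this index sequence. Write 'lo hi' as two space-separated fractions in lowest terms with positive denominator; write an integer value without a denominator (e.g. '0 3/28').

C = [5/12, 1/2, 2/3, 1]
j=0 picked index 0: u0 ∈ [0, 5/12)
j=1 picked index 0: u0 ∈ [-1/4, 1/6)
j=2 picked index 2: u0 ∈ [0, 1/6)
j=3 picked index 3: u0 ∈ [-1/12, 1/4)
intersection: [0, 1/6)

0 1/6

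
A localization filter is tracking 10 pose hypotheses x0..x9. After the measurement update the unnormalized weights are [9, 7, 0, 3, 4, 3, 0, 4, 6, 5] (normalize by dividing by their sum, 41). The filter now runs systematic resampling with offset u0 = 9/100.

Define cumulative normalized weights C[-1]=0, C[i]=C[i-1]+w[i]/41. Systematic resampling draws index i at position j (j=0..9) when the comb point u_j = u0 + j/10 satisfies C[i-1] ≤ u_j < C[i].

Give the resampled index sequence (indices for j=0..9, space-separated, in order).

0 0 1 1 4 5 7 8 9 9

C = [9/41, 16/41, 16/41, 19/41, 23/41, 26/41, 26/41, 30/41, 36/41, 1]
j=0: u_0=9/100 ∈ [0, 9/41) → index 0
j=1: u_1=19/100 ∈ [0, 9/41) → index 0
j=2: u_2=29/100 ∈ [9/41, 16/41) → index 1
j=3: u_3=39/100 ∈ [9/41, 16/41) → index 1
j=4: u_4=49/100 ∈ [19/41, 23/41) → index 4
j=5: u_5=59/100 ∈ [23/41, 26/41) → index 5
j=6: u_6=69/100 ∈ [26/41, 30/41) → index 7
j=7: u_7=79/100 ∈ [30/41, 36/41) → index 8
j=8: u_8=89/100 ∈ [36/41, 1) → index 9
j=9: u_9=99/100 ∈ [36/41, 1) → index 9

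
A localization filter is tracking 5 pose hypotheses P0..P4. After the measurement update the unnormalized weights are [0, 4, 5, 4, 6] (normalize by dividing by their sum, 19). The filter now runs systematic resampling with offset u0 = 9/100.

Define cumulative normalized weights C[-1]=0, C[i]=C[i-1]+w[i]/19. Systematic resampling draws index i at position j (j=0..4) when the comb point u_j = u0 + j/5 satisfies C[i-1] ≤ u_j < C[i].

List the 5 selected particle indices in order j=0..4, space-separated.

C = [0, 4/19, 9/19, 13/19, 1]
j=0: u_0=9/100 ∈ [0, 4/19) → index 1
j=1: u_1=29/100 ∈ [4/19, 9/19) → index 2
j=2: u_2=49/100 ∈ [9/19, 13/19) → index 3
j=3: u_3=69/100 ∈ [13/19, 1) → index 4
j=4: u_4=89/100 ∈ [13/19, 1) → index 4

1 2 3 4 4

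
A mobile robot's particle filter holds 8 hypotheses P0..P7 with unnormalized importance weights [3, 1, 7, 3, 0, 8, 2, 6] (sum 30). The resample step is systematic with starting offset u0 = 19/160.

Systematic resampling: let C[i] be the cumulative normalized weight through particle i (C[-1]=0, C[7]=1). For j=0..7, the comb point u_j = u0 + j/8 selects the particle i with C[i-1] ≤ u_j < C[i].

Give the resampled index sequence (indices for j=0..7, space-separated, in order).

1 2 3 5 5 6 7 7

C = [1/10, 2/15, 11/30, 7/15, 7/15, 11/15, 4/5, 1]
j=0: u_0=19/160 ∈ [1/10, 2/15) → index 1
j=1: u_1=39/160 ∈ [2/15, 11/30) → index 2
j=2: u_2=59/160 ∈ [11/30, 7/15) → index 3
j=3: u_3=79/160 ∈ [7/15, 11/15) → index 5
j=4: u_4=99/160 ∈ [7/15, 11/15) → index 5
j=5: u_5=119/160 ∈ [11/15, 4/5) → index 6
j=6: u_6=139/160 ∈ [4/5, 1) → index 7
j=7: u_7=159/160 ∈ [4/5, 1) → index 7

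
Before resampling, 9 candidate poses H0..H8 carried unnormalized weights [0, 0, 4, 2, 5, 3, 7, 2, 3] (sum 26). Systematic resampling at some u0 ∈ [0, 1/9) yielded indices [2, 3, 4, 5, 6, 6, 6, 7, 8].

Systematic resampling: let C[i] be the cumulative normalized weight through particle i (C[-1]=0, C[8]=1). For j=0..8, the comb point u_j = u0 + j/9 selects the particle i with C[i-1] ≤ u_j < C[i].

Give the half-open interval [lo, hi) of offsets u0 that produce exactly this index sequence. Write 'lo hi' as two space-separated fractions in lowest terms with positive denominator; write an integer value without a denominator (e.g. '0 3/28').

11/117 25/234

C = [0, 0, 2/13, 3/13, 11/26, 7/13, 21/26, 23/26, 1]
j=0 picked index 2: u0 ∈ [0, 2/13)
j=1 picked index 3: u0 ∈ [5/117, 14/117)
j=2 picked index 4: u0 ∈ [1/117, 47/234)
j=3 picked index 5: u0 ∈ [7/78, 8/39)
j=4 picked index 6: u0 ∈ [11/117, 85/234)
j=5 picked index 6: u0 ∈ [-2/117, 59/234)
j=6 picked index 6: u0 ∈ [-5/39, 11/78)
j=7 picked index 7: u0 ∈ [7/234, 25/234)
j=8 picked index 8: u0 ∈ [-1/234, 1/9)
intersection: [11/117, 25/234)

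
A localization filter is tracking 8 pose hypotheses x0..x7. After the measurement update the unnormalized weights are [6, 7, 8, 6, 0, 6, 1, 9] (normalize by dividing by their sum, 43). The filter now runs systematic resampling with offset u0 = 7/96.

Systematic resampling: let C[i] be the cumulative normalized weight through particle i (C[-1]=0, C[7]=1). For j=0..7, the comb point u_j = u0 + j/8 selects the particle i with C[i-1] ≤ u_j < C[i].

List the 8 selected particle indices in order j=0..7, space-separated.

0 1 2 2 3 5 7 7

C = [6/43, 13/43, 21/43, 27/43, 27/43, 33/43, 34/43, 1]
j=0: u_0=7/96 ∈ [0, 6/43) → index 0
j=1: u_1=19/96 ∈ [6/43, 13/43) → index 1
j=2: u_2=31/96 ∈ [13/43, 21/43) → index 2
j=3: u_3=43/96 ∈ [13/43, 21/43) → index 2
j=4: u_4=55/96 ∈ [21/43, 27/43) → index 3
j=5: u_5=67/96 ∈ [27/43, 33/43) → index 5
j=6: u_6=79/96 ∈ [34/43, 1) → index 7
j=7: u_7=91/96 ∈ [34/43, 1) → index 7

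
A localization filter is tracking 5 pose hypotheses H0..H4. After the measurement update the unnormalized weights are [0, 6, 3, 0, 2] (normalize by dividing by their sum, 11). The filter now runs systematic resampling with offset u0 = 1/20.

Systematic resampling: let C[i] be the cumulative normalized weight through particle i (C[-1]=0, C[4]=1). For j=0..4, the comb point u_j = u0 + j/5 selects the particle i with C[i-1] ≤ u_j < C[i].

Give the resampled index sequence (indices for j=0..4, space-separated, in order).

C = [0, 6/11, 9/11, 9/11, 1]
j=0: u_0=1/20 ∈ [0, 6/11) → index 1
j=1: u_1=1/4 ∈ [0, 6/11) → index 1
j=2: u_2=9/20 ∈ [0, 6/11) → index 1
j=3: u_3=13/20 ∈ [6/11, 9/11) → index 2
j=4: u_4=17/20 ∈ [9/11, 1) → index 4

1 1 1 2 4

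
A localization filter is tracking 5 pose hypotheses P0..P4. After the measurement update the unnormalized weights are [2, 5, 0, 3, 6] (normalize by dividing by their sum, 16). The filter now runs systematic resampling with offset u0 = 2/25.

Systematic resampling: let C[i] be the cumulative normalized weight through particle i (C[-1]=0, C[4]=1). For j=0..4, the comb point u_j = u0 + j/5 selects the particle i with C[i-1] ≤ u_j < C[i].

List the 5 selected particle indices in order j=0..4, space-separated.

0 1 3 4 4

C = [1/8, 7/16, 7/16, 5/8, 1]
j=0: u_0=2/25 ∈ [0, 1/8) → index 0
j=1: u_1=7/25 ∈ [1/8, 7/16) → index 1
j=2: u_2=12/25 ∈ [7/16, 5/8) → index 3
j=3: u_3=17/25 ∈ [5/8, 1) → index 4
j=4: u_4=22/25 ∈ [5/8, 1) → index 4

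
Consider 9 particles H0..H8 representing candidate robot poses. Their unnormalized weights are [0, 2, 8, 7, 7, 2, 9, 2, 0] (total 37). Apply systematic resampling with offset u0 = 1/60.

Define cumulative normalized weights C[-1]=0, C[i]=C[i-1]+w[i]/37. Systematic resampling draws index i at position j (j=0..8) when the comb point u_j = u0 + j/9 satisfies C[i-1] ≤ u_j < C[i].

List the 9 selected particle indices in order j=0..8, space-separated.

C = [0, 2/37, 10/37, 17/37, 24/37, 26/37, 35/37, 1, 1]
j=0: u_0=1/60 ∈ [0, 2/37) → index 1
j=1: u_1=23/180 ∈ [2/37, 10/37) → index 2
j=2: u_2=43/180 ∈ [2/37, 10/37) → index 2
j=3: u_3=7/20 ∈ [10/37, 17/37) → index 3
j=4: u_4=83/180 ∈ [17/37, 24/37) → index 4
j=5: u_5=103/180 ∈ [17/37, 24/37) → index 4
j=6: u_6=41/60 ∈ [24/37, 26/37) → index 5
j=7: u_7=143/180 ∈ [26/37, 35/37) → index 6
j=8: u_8=163/180 ∈ [26/37, 35/37) → index 6

1 2 2 3 4 4 5 6 6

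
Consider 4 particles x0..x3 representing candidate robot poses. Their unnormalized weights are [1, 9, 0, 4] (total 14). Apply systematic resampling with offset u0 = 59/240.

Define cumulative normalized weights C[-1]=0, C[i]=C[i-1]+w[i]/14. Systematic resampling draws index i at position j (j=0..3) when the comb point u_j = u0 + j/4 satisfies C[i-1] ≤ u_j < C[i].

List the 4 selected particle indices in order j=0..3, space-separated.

1 1 3 3

C = [1/14, 5/7, 5/7, 1]
j=0: u_0=59/240 ∈ [1/14, 5/7) → index 1
j=1: u_1=119/240 ∈ [1/14, 5/7) → index 1
j=2: u_2=179/240 ∈ [5/7, 1) → index 3
j=3: u_3=239/240 ∈ [5/7, 1) → index 3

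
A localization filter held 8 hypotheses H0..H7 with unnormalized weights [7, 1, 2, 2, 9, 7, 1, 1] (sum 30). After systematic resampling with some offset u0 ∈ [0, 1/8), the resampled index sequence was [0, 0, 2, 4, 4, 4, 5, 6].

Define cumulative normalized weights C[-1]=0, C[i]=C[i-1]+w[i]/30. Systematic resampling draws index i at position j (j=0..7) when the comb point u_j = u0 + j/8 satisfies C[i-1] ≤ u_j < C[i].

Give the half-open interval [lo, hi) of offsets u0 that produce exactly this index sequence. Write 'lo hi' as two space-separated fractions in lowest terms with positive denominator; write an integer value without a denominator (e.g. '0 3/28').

C = [7/30, 4/15, 1/3, 2/5, 7/10, 14/15, 29/30, 1]
j=0 picked index 0: u0 ∈ [0, 7/30)
j=1 picked index 0: u0 ∈ [-1/8, 13/120)
j=2 picked index 2: u0 ∈ [1/60, 1/12)
j=3 picked index 4: u0 ∈ [1/40, 13/40)
j=4 picked index 4: u0 ∈ [-1/10, 1/5)
j=5 picked index 4: u0 ∈ [-9/40, 3/40)
j=6 picked index 5: u0 ∈ [-1/20, 11/60)
j=7 picked index 6: u0 ∈ [7/120, 11/120)
intersection: [7/120, 3/40)

7/120 3/40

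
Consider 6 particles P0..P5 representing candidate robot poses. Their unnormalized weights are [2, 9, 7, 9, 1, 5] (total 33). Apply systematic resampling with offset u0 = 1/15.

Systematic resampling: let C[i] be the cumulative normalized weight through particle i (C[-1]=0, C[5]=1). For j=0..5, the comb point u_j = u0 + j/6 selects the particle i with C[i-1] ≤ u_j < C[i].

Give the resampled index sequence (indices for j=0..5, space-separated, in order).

C = [2/33, 1/3, 6/11, 9/11, 28/33, 1]
j=0: u_0=1/15 ∈ [2/33, 1/3) → index 1
j=1: u_1=7/30 ∈ [2/33, 1/3) → index 1
j=2: u_2=2/5 ∈ [1/3, 6/11) → index 2
j=3: u_3=17/30 ∈ [6/11, 9/11) → index 3
j=4: u_4=11/15 ∈ [6/11, 9/11) → index 3
j=5: u_5=9/10 ∈ [28/33, 1) → index 5

1 1 2 3 3 5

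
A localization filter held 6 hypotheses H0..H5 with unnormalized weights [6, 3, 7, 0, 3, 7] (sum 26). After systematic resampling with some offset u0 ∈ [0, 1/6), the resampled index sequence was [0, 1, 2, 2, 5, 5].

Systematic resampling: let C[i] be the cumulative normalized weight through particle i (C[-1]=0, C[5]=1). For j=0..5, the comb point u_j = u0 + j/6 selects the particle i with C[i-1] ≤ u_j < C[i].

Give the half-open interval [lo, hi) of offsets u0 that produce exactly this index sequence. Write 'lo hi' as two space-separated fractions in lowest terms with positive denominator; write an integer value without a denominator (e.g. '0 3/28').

C = [3/13, 9/26, 8/13, 8/13, 19/26, 1]
j=0 picked index 0: u0 ∈ [0, 3/13)
j=1 picked index 1: u0 ∈ [5/78, 7/39)
j=2 picked index 2: u0 ∈ [1/78, 11/39)
j=3 picked index 2: u0 ∈ [-2/13, 3/26)
j=4 picked index 5: u0 ∈ [5/78, 1/3)
j=5 picked index 5: u0 ∈ [-4/39, 1/6)
intersection: [5/78, 3/26)

5/78 3/26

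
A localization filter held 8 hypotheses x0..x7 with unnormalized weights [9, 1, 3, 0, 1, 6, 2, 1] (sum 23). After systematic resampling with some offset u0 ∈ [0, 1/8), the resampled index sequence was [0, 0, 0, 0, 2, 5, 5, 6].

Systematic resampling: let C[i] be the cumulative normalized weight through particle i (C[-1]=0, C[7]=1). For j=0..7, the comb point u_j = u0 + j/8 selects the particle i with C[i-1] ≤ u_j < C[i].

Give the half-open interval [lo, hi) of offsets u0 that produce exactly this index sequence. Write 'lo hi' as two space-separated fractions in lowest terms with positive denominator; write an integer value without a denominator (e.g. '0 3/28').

C = [9/23, 10/23, 13/23, 13/23, 14/23, 20/23, 22/23, 1]
j=0 picked index 0: u0 ∈ [0, 9/23)
j=1 picked index 0: u0 ∈ [-1/8, 49/184)
j=2 picked index 0: u0 ∈ [-1/4, 13/92)
j=3 picked index 0: u0 ∈ [-3/8, 3/184)
j=4 picked index 2: u0 ∈ [-3/46, 3/46)
j=5 picked index 5: u0 ∈ [-3/184, 45/184)
j=6 picked index 5: u0 ∈ [-13/92, 11/92)
j=7 picked index 6: u0 ∈ [-1/184, 15/184)
intersection: [0, 3/184)

0 3/184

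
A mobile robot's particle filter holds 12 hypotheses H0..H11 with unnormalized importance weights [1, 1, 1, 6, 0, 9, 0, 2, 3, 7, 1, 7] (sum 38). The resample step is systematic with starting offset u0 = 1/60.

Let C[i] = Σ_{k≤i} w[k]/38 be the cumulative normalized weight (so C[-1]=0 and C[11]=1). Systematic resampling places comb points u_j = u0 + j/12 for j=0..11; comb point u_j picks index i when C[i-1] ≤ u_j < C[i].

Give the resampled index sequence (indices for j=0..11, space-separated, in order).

C = [1/38, 1/19, 3/38, 9/38, 9/38, 9/19, 9/19, 10/19, 23/38, 15/19, 31/38, 1]
j=0: u_0=1/60 ∈ [0, 1/38) → index 0
j=1: u_1=1/10 ∈ [3/38, 9/38) → index 3
j=2: u_2=11/60 ∈ [3/38, 9/38) → index 3
j=3: u_3=4/15 ∈ [9/38, 9/19) → index 5
j=4: u_4=7/20 ∈ [9/38, 9/19) → index 5
j=5: u_5=13/30 ∈ [9/38, 9/19) → index 5
j=6: u_6=31/60 ∈ [9/19, 10/19) → index 7
j=7: u_7=3/5 ∈ [10/19, 23/38) → index 8
j=8: u_8=41/60 ∈ [23/38, 15/19) → index 9
j=9: u_9=23/30 ∈ [23/38, 15/19) → index 9
j=10: u_10=17/20 ∈ [31/38, 1) → index 11
j=11: u_11=14/15 ∈ [31/38, 1) → index 11

0 3 3 5 5 5 7 8 9 9 11 11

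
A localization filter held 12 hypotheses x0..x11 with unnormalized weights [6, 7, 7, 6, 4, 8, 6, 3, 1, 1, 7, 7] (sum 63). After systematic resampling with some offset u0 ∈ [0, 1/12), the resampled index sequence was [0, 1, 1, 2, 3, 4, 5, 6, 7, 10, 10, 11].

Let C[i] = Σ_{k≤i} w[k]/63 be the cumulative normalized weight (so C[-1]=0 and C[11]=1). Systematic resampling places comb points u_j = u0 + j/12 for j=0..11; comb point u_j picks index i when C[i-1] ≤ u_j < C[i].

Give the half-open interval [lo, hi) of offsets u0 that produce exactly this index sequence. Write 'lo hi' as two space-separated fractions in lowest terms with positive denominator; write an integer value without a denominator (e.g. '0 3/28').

2/63 5/126

C = [2/21, 13/63, 20/63, 26/63, 10/21, 38/63, 44/63, 47/63, 16/21, 7/9, 8/9, 1]
j=0 picked index 0: u0 ∈ [0, 2/21)
j=1 picked index 1: u0 ∈ [1/84, 31/252)
j=2 picked index 1: u0 ∈ [-1/14, 5/126)
j=3 picked index 2: u0 ∈ [-11/252, 17/252)
j=4 picked index 3: u0 ∈ [-1/63, 5/63)
j=5 picked index 4: u0 ∈ [-1/252, 5/84)
j=6 picked index 5: u0 ∈ [-1/42, 13/126)
j=7 picked index 6: u0 ∈ [5/252, 29/252)
j=8 picked index 7: u0 ∈ [2/63, 5/63)
j=9 picked index 10: u0 ∈ [1/36, 5/36)
j=10 picked index 10: u0 ∈ [-1/18, 1/18)
j=11 picked index 11: u0 ∈ [-1/36, 1/12)
intersection: [2/63, 5/126)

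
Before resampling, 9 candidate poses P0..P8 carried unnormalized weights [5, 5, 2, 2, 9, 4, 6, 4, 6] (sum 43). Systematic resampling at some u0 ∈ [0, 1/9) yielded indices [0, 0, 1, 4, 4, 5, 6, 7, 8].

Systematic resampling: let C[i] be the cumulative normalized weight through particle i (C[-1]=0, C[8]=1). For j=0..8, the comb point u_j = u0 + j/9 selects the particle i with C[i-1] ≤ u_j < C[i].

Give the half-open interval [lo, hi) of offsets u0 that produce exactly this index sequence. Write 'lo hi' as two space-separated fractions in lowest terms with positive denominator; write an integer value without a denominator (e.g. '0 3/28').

0 2/387

C = [5/43, 10/43, 12/43, 14/43, 23/43, 27/43, 33/43, 37/43, 1]
j=0 picked index 0: u0 ∈ [0, 5/43)
j=1 picked index 0: u0 ∈ [-1/9, 2/387)
j=2 picked index 1: u0 ∈ [-41/387, 4/387)
j=3 picked index 4: u0 ∈ [-1/129, 26/129)
j=4 picked index 4: u0 ∈ [-46/387, 35/387)
j=5 picked index 5: u0 ∈ [-8/387, 28/387)
j=6 picked index 6: u0 ∈ [-5/129, 13/129)
j=7 picked index 7: u0 ∈ [-4/387, 32/387)
j=8 picked index 8: u0 ∈ [-11/387, 1/9)
intersection: [0, 2/387)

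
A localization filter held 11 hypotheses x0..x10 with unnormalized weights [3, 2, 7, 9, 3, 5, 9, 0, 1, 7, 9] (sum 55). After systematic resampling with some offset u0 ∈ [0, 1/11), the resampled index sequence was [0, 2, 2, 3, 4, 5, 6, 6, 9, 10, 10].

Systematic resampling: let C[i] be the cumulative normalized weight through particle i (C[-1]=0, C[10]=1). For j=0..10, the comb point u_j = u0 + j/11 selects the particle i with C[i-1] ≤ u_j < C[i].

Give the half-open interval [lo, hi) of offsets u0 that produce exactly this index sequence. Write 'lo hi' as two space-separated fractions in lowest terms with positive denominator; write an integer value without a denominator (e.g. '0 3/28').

C = [3/55, 1/11, 12/55, 21/55, 24/55, 29/55, 38/55, 38/55, 39/55, 46/55, 1]
j=0 picked index 0: u0 ∈ [0, 3/55)
j=1 picked index 2: u0 ∈ [0, 7/55)
j=2 picked index 2: u0 ∈ [-1/11, 2/55)
j=3 picked index 3: u0 ∈ [-3/55, 6/55)
j=4 picked index 4: u0 ∈ [1/55, 4/55)
j=5 picked index 5: u0 ∈ [-1/55, 4/55)
j=6 picked index 6: u0 ∈ [-1/55, 8/55)
j=7 picked index 6: u0 ∈ [-6/55, 3/55)
j=8 picked index 9: u0 ∈ [-1/55, 6/55)
j=9 picked index 10: u0 ∈ [1/55, 2/11)
j=10 picked index 10: u0 ∈ [-4/55, 1/11)
intersection: [1/55, 2/55)

1/55 2/55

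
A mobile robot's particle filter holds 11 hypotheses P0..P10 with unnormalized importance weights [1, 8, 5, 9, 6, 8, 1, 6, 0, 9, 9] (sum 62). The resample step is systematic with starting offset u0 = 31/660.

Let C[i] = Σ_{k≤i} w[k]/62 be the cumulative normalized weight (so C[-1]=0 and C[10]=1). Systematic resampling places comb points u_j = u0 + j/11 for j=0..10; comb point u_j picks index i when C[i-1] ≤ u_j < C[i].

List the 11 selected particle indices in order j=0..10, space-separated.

C = [1/62, 9/62, 7/31, 23/62, 29/62, 37/62, 19/31, 22/31, 22/31, 53/62, 1]
j=0: u_0=31/660 ∈ [1/62, 9/62) → index 1
j=1: u_1=91/660 ∈ [1/62, 9/62) → index 1
j=2: u_2=151/660 ∈ [7/31, 23/62) → index 3
j=3: u_3=211/660 ∈ [7/31, 23/62) → index 3
j=4: u_4=271/660 ∈ [23/62, 29/62) → index 4
j=5: u_5=331/660 ∈ [29/62, 37/62) → index 5
j=6: u_6=391/660 ∈ [29/62, 37/62) → index 5
j=7: u_7=41/60 ∈ [19/31, 22/31) → index 7
j=8: u_8=511/660 ∈ [22/31, 53/62) → index 9
j=9: u_9=571/660 ∈ [53/62, 1) → index 10
j=10: u_10=631/660 ∈ [53/62, 1) → index 10

1 1 3 3 4 5 5 7 9 10 10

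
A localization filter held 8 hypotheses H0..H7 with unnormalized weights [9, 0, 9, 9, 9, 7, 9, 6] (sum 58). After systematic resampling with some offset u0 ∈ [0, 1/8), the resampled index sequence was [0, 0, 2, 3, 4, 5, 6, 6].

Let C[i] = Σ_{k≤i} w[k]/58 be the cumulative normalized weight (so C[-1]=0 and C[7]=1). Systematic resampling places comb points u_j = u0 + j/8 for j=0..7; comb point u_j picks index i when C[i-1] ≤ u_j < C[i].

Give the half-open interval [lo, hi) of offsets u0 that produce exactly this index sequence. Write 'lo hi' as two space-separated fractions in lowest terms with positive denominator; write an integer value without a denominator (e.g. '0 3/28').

0 5/232

C = [9/58, 9/58, 9/29, 27/58, 18/29, 43/58, 26/29, 1]
j=0 picked index 0: u0 ∈ [0, 9/58)
j=1 picked index 0: u0 ∈ [-1/8, 7/232)
j=2 picked index 2: u0 ∈ [-11/116, 7/116)
j=3 picked index 3: u0 ∈ [-15/232, 21/232)
j=4 picked index 4: u0 ∈ [-1/29, 7/58)
j=5 picked index 5: u0 ∈ [-1/232, 27/232)
j=6 picked index 6: u0 ∈ [-1/116, 17/116)
j=7 picked index 6: u0 ∈ [-31/232, 5/232)
intersection: [0, 5/232)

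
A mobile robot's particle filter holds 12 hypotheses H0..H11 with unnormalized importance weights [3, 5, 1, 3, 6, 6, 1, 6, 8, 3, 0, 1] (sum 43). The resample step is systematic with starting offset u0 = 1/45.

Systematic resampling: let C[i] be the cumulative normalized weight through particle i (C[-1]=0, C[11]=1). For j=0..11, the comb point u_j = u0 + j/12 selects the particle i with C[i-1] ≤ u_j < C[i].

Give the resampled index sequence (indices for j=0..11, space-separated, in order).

0 1 2 3 4 5 5 7 7 8 8 9

C = [3/43, 8/43, 9/43, 12/43, 18/43, 24/43, 25/43, 31/43, 39/43, 42/43, 42/43, 1]
j=0: u_0=1/45 ∈ [0, 3/43) → index 0
j=1: u_1=19/180 ∈ [3/43, 8/43) → index 1
j=2: u_2=17/90 ∈ [8/43, 9/43) → index 2
j=3: u_3=49/180 ∈ [9/43, 12/43) → index 3
j=4: u_4=16/45 ∈ [12/43, 18/43) → index 4
j=5: u_5=79/180 ∈ [18/43, 24/43) → index 5
j=6: u_6=47/90 ∈ [18/43, 24/43) → index 5
j=7: u_7=109/180 ∈ [25/43, 31/43) → index 7
j=8: u_8=31/45 ∈ [25/43, 31/43) → index 7
j=9: u_9=139/180 ∈ [31/43, 39/43) → index 8
j=10: u_10=77/90 ∈ [31/43, 39/43) → index 8
j=11: u_11=169/180 ∈ [39/43, 42/43) → index 9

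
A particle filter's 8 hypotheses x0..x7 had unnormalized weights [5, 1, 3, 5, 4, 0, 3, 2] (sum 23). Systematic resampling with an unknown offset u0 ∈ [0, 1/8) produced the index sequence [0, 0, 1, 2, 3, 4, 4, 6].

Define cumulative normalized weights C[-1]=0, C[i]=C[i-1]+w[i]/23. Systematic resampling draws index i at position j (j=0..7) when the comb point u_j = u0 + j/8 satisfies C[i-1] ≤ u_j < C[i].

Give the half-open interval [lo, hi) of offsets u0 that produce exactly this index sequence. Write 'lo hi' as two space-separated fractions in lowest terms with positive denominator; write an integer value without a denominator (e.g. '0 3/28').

0 1/92

C = [5/23, 6/23, 9/23, 14/23, 18/23, 18/23, 21/23, 1]
j=0 picked index 0: u0 ∈ [0, 5/23)
j=1 picked index 0: u0 ∈ [-1/8, 17/184)
j=2 picked index 1: u0 ∈ [-3/92, 1/92)
j=3 picked index 2: u0 ∈ [-21/184, 3/184)
j=4 picked index 3: u0 ∈ [-5/46, 5/46)
j=5 picked index 4: u0 ∈ [-3/184, 29/184)
j=6 picked index 4: u0 ∈ [-13/92, 3/92)
j=7 picked index 6: u0 ∈ [-17/184, 7/184)
intersection: [0, 1/92)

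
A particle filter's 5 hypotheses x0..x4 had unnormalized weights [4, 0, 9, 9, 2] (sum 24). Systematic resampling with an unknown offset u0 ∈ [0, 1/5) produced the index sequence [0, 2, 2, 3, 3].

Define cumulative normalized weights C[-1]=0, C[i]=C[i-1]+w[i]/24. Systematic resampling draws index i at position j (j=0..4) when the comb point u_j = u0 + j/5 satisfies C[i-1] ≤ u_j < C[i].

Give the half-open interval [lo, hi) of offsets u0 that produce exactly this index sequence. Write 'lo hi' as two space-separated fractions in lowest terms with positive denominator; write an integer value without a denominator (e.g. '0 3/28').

0 7/60

C = [1/6, 1/6, 13/24, 11/12, 1]
j=0 picked index 0: u0 ∈ [0, 1/6)
j=1 picked index 2: u0 ∈ [-1/30, 41/120)
j=2 picked index 2: u0 ∈ [-7/30, 17/120)
j=3 picked index 3: u0 ∈ [-7/120, 19/60)
j=4 picked index 3: u0 ∈ [-31/120, 7/60)
intersection: [0, 7/60)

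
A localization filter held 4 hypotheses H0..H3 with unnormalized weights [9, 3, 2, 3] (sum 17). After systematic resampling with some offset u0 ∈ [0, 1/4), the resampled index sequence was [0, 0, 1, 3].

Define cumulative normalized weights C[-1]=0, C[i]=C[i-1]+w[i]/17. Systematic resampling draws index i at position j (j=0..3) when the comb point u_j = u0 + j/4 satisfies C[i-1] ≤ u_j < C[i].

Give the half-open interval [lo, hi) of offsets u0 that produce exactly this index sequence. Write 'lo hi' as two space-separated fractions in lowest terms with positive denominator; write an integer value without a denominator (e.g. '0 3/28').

5/68 7/34

C = [9/17, 12/17, 14/17, 1]
j=0 picked index 0: u0 ∈ [0, 9/17)
j=1 picked index 0: u0 ∈ [-1/4, 19/68)
j=2 picked index 1: u0 ∈ [1/34, 7/34)
j=3 picked index 3: u0 ∈ [5/68, 1/4)
intersection: [5/68, 7/34)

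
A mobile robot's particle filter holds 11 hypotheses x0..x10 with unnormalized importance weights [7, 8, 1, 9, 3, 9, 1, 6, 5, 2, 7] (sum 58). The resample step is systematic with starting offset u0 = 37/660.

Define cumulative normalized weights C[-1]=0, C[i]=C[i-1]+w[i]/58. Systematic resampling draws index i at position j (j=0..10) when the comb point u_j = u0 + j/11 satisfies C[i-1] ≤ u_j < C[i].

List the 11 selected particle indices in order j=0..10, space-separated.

C = [7/58, 15/58, 8/29, 25/58, 14/29, 37/58, 19/29, 22/29, 49/58, 51/58, 1]
j=0: u_0=37/660 ∈ [0, 7/58) → index 0
j=1: u_1=97/660 ∈ [7/58, 15/58) → index 1
j=2: u_2=157/660 ∈ [7/58, 15/58) → index 1
j=3: u_3=217/660 ∈ [8/29, 25/58) → index 3
j=4: u_4=277/660 ∈ [8/29, 25/58) → index 3
j=5: u_5=337/660 ∈ [14/29, 37/58) → index 5
j=6: u_6=397/660 ∈ [14/29, 37/58) → index 5
j=7: u_7=457/660 ∈ [19/29, 22/29) → index 7
j=8: u_8=47/60 ∈ [22/29, 49/58) → index 8
j=9: u_9=577/660 ∈ [49/58, 51/58) → index 9
j=10: u_10=637/660 ∈ [51/58, 1) → index 10

0 1 1 3 3 5 5 7 8 9 10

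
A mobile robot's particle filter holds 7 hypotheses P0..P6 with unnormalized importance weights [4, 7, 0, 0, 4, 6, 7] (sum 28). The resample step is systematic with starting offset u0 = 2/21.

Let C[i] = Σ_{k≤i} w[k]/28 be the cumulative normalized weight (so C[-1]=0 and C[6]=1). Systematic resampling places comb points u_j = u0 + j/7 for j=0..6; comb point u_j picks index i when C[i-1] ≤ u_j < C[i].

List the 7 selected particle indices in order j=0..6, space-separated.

0 1 1 4 5 6 6

C = [1/7, 11/28, 11/28, 11/28, 15/28, 3/4, 1]
j=0: u_0=2/21 ∈ [0, 1/7) → index 0
j=1: u_1=5/21 ∈ [1/7, 11/28) → index 1
j=2: u_2=8/21 ∈ [1/7, 11/28) → index 1
j=3: u_3=11/21 ∈ [11/28, 15/28) → index 4
j=4: u_4=2/3 ∈ [15/28, 3/4) → index 5
j=5: u_5=17/21 ∈ [3/4, 1) → index 6
j=6: u_6=20/21 ∈ [3/4, 1) → index 6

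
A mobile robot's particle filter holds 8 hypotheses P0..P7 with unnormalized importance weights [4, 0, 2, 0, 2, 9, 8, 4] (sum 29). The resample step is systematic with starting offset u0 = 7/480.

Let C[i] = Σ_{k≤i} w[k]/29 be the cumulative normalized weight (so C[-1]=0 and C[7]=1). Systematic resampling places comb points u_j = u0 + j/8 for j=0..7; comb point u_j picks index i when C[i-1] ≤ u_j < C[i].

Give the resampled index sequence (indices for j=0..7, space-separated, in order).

0 2 4 5 5 6 6 7

C = [4/29, 4/29, 6/29, 6/29, 8/29, 17/29, 25/29, 1]
j=0: u_0=7/480 ∈ [0, 4/29) → index 0
j=1: u_1=67/480 ∈ [4/29, 6/29) → index 2
j=2: u_2=127/480 ∈ [6/29, 8/29) → index 4
j=3: u_3=187/480 ∈ [8/29, 17/29) → index 5
j=4: u_4=247/480 ∈ [8/29, 17/29) → index 5
j=5: u_5=307/480 ∈ [17/29, 25/29) → index 6
j=6: u_6=367/480 ∈ [17/29, 25/29) → index 6
j=7: u_7=427/480 ∈ [25/29, 1) → index 7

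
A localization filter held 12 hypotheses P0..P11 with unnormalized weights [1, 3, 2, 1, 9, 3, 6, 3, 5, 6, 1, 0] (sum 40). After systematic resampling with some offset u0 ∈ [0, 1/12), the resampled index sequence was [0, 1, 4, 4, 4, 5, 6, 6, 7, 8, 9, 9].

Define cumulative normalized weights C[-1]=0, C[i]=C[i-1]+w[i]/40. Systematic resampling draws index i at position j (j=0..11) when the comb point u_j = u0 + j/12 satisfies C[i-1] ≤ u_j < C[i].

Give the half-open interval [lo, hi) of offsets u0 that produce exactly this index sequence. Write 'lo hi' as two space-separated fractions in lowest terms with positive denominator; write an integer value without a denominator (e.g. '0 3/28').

1/120 1/60

C = [1/40, 1/10, 3/20, 7/40, 2/5, 19/40, 5/8, 7/10, 33/40, 39/40, 1, 1]
j=0 picked index 0: u0 ∈ [0, 1/40)
j=1 picked index 1: u0 ∈ [-7/120, 1/60)
j=2 picked index 4: u0 ∈ [1/120, 7/30)
j=3 picked index 4: u0 ∈ [-3/40, 3/20)
j=4 picked index 4: u0 ∈ [-19/120, 1/15)
j=5 picked index 5: u0 ∈ [-1/60, 7/120)
j=6 picked index 6: u0 ∈ [-1/40, 1/8)
j=7 picked index 6: u0 ∈ [-13/120, 1/24)
j=8 picked index 7: u0 ∈ [-1/24, 1/30)
j=9 picked index 8: u0 ∈ [-1/20, 3/40)
j=10 picked index 9: u0 ∈ [-1/120, 17/120)
j=11 picked index 9: u0 ∈ [-11/120, 7/120)
intersection: [1/120, 1/60)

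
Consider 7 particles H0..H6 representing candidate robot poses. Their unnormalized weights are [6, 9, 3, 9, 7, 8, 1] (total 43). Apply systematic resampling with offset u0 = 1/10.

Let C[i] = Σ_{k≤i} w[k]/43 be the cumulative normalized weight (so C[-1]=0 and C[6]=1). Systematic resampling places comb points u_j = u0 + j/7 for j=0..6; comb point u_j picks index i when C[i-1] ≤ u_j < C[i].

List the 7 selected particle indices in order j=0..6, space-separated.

C = [6/43, 15/43, 18/43, 27/43, 34/43, 42/43, 1]
j=0: u_0=1/10 ∈ [0, 6/43) → index 0
j=1: u_1=17/70 ∈ [6/43, 15/43) → index 1
j=2: u_2=27/70 ∈ [15/43, 18/43) → index 2
j=3: u_3=37/70 ∈ [18/43, 27/43) → index 3
j=4: u_4=47/70 ∈ [27/43, 34/43) → index 4
j=5: u_5=57/70 ∈ [34/43, 42/43) → index 5
j=6: u_6=67/70 ∈ [34/43, 42/43) → index 5

0 1 2 3 4 5 5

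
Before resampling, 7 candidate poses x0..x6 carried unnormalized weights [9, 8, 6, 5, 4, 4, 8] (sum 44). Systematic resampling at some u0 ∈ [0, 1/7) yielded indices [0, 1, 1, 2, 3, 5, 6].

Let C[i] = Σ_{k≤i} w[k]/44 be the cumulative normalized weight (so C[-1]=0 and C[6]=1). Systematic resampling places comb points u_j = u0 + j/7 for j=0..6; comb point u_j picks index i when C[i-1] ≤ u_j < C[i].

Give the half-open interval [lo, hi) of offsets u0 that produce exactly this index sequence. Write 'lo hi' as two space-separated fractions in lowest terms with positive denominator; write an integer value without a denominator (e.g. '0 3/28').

C = [9/44, 17/44, 23/44, 7/11, 8/11, 9/11, 1]
j=0 picked index 0: u0 ∈ [0, 9/44)
j=1 picked index 1: u0 ∈ [19/308, 75/308)
j=2 picked index 1: u0 ∈ [-25/308, 31/308)
j=3 picked index 2: u0 ∈ [-13/308, 29/308)
j=4 picked index 3: u0 ∈ [-15/308, 5/77)
j=5 picked index 5: u0 ∈ [1/77, 8/77)
j=6 picked index 6: u0 ∈ [-3/77, 1/7)
intersection: [19/308, 5/77)

19/308 5/77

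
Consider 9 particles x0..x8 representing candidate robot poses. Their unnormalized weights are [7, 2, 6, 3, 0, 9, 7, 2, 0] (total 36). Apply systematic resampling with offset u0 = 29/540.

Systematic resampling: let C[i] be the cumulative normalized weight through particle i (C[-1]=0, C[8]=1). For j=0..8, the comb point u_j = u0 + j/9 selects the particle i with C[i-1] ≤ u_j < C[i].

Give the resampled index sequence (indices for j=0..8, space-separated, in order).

0 0 2 2 3 5 5 6 6

C = [7/36, 1/4, 5/12, 1/2, 1/2, 3/4, 17/18, 1, 1]
j=0: u_0=29/540 ∈ [0, 7/36) → index 0
j=1: u_1=89/540 ∈ [0, 7/36) → index 0
j=2: u_2=149/540 ∈ [1/4, 5/12) → index 2
j=3: u_3=209/540 ∈ [1/4, 5/12) → index 2
j=4: u_4=269/540 ∈ [5/12, 1/2) → index 3
j=5: u_5=329/540 ∈ [1/2, 3/4) → index 5
j=6: u_6=389/540 ∈ [1/2, 3/4) → index 5
j=7: u_7=449/540 ∈ [3/4, 17/18) → index 6
j=8: u_8=509/540 ∈ [3/4, 17/18) → index 6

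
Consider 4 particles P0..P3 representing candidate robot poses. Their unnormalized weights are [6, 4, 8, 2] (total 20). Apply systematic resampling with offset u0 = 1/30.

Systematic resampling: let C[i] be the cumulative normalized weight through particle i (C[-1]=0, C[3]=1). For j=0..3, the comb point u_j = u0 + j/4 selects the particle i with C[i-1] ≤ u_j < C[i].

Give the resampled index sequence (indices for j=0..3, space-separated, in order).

0 0 2 2

C = [3/10, 1/2, 9/10, 1]
j=0: u_0=1/30 ∈ [0, 3/10) → index 0
j=1: u_1=17/60 ∈ [0, 3/10) → index 0
j=2: u_2=8/15 ∈ [1/2, 9/10) → index 2
j=3: u_3=47/60 ∈ [1/2, 9/10) → index 2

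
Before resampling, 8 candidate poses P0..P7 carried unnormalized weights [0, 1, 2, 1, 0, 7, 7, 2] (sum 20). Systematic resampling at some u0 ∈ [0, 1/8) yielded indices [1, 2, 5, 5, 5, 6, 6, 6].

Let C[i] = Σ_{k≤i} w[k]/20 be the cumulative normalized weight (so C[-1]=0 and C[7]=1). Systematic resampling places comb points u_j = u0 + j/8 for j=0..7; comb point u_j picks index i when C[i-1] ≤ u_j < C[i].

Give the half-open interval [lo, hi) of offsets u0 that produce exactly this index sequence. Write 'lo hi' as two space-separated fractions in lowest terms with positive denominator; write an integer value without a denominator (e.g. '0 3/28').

C = [0, 1/20, 3/20, 1/5, 1/5, 11/20, 9/10, 1]
j=0 picked index 1: u0 ∈ [0, 1/20)
j=1 picked index 2: u0 ∈ [-3/40, 1/40)
j=2 picked index 5: u0 ∈ [-1/20, 3/10)
j=3 picked index 5: u0 ∈ [-7/40, 7/40)
j=4 picked index 5: u0 ∈ [-3/10, 1/20)
j=5 picked index 6: u0 ∈ [-3/40, 11/40)
j=6 picked index 6: u0 ∈ [-1/5, 3/20)
j=7 picked index 6: u0 ∈ [-13/40, 1/40)
intersection: [0, 1/40)

0 1/40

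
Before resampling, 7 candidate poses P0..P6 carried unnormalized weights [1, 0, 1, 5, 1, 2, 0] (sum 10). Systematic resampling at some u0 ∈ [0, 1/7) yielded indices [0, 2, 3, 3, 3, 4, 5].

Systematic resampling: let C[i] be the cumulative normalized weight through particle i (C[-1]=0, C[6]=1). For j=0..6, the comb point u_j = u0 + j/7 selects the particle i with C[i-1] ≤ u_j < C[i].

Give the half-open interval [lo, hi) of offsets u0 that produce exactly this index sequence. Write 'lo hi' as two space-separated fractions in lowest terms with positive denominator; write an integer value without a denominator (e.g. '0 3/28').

0 2/35

C = [1/10, 1/10, 1/5, 7/10, 4/5, 1, 1]
j=0 picked index 0: u0 ∈ [0, 1/10)
j=1 picked index 2: u0 ∈ [-3/70, 2/35)
j=2 picked index 3: u0 ∈ [-3/35, 29/70)
j=3 picked index 3: u0 ∈ [-8/35, 19/70)
j=4 picked index 3: u0 ∈ [-13/35, 9/70)
j=5 picked index 4: u0 ∈ [-1/70, 3/35)
j=6 picked index 5: u0 ∈ [-2/35, 1/7)
intersection: [0, 2/35)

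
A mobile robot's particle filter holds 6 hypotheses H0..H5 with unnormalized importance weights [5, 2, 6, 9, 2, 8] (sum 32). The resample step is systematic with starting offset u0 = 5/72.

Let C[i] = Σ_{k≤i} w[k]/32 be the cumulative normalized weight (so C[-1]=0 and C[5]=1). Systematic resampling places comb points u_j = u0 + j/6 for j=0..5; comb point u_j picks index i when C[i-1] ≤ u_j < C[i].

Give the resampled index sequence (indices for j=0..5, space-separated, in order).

0 2 2 3 4 5

C = [5/32, 7/32, 13/32, 11/16, 3/4, 1]
j=0: u_0=5/72 ∈ [0, 5/32) → index 0
j=1: u_1=17/72 ∈ [7/32, 13/32) → index 2
j=2: u_2=29/72 ∈ [7/32, 13/32) → index 2
j=3: u_3=41/72 ∈ [13/32, 11/16) → index 3
j=4: u_4=53/72 ∈ [11/16, 3/4) → index 4
j=5: u_5=65/72 ∈ [3/4, 1) → index 5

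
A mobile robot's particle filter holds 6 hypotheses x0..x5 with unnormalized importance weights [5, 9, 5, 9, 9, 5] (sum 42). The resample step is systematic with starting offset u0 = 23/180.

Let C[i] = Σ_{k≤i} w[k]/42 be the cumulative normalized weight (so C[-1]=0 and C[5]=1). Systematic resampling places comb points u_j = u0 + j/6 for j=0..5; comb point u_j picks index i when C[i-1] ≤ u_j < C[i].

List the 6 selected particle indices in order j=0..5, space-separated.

C = [5/42, 1/3, 19/42, 2/3, 37/42, 1]
j=0: u_0=23/180 ∈ [5/42, 1/3) → index 1
j=1: u_1=53/180 ∈ [5/42, 1/3) → index 1
j=2: u_2=83/180 ∈ [19/42, 2/3) → index 3
j=3: u_3=113/180 ∈ [19/42, 2/3) → index 3
j=4: u_4=143/180 ∈ [2/3, 37/42) → index 4
j=5: u_5=173/180 ∈ [37/42, 1) → index 5

1 1 3 3 4 5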